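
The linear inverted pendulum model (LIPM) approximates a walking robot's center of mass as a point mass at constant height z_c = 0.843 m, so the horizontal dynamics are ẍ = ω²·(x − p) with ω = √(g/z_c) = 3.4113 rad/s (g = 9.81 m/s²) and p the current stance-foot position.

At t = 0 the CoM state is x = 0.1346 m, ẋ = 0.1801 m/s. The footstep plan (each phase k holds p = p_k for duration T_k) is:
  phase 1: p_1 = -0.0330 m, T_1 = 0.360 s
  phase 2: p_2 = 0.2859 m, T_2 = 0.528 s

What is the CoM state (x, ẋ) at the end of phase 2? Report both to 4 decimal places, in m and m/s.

x = 1.5756, ẋ = 4.5604

phase 1: p=-0.0330, T=0.360, ωT=1.228068, cosh=1.853742, sinh=1.560884; start (x,ẋ)=(0.134600, 0.180100) → end (x,ẋ)=(0.360094, 1.226269)
phase 2: p=0.2859, T=0.528, ωT=1.801166, cosh=3.110907, sinh=2.945801; start (x,ẋ)=(0.360094, 1.226269) → end (x,ẋ)=(1.575646, 4.560388)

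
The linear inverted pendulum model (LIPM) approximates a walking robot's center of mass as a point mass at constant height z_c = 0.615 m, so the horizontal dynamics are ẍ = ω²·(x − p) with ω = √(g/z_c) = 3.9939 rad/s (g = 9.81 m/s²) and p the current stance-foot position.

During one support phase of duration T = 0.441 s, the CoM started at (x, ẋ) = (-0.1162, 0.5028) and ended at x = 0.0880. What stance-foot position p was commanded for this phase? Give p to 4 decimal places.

p = -0.0404

ωT = 3.9939·0.441 = 1.761310; cosh(ωT) = 2.995938, sinh(ωT) = 2.824118
x(T) = p + (x₀−p)·cosh(ωT) + (ẋ₀/ω)·sinh(ωT) ⇒ p·(1 − cosh) = x(T) − x₀·cosh − (ẋ₀/ω)·sinh
numerator   = 0.0880 − (-0.1162)·2.995938 − (0.5028/3.9939)·2.824118 = 0.080594
denominator = 1 − 2.995938 = -1.995938
p = 0.080594 / -1.995938 = -0.0404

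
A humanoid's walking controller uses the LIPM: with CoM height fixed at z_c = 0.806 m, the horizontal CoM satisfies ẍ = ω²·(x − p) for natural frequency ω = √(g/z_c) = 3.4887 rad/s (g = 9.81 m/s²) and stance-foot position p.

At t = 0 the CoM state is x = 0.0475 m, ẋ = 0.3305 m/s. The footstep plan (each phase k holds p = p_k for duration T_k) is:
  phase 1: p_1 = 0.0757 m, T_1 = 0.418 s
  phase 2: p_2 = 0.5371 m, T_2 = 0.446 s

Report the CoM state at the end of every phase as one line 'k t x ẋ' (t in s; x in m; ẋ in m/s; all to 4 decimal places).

1 0.4180 0.2044 0.5488
2 0.8640 0.0697 -1.2698

phase 1: p=0.0757, T=0.418, ωT=1.458277, cosh=2.265591, sinh=2.032954; start (x,ẋ)=(0.047500, 0.330500) → end (x,ẋ)=(0.204401, 0.548773)
phase 2: p=0.5371, T=0.446, ωT=1.555960, cosh=2.475311, sinh=2.264324; start (x,ẋ)=(0.204401, 0.548773) → end (x,ẋ)=(0.069745, -1.269787)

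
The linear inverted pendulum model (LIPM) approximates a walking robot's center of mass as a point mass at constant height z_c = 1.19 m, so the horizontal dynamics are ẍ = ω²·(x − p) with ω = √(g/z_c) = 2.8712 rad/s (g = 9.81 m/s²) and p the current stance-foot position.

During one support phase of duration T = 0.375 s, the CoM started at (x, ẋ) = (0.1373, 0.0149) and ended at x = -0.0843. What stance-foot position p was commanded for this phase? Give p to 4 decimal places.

p = 0.4953

ωT = 2.8712·0.375 = 1.076700; cosh(ωT) = 1.637848, sinh(ωT) = 1.297130
x(T) = p + (x₀−p)·cosh(ωT) + (ẋ₀/ω)·sinh(ωT) ⇒ p·(1 − cosh) = x(T) − x₀·cosh − (ẋ₀/ω)·sinh
numerator   = -0.0843 − (0.1373)·1.637848 − (0.0149/2.8712)·1.297130 = -0.315908
denominator = 1 − 1.637848 = -0.637848
p = -0.315908 / -0.637848 = 0.4953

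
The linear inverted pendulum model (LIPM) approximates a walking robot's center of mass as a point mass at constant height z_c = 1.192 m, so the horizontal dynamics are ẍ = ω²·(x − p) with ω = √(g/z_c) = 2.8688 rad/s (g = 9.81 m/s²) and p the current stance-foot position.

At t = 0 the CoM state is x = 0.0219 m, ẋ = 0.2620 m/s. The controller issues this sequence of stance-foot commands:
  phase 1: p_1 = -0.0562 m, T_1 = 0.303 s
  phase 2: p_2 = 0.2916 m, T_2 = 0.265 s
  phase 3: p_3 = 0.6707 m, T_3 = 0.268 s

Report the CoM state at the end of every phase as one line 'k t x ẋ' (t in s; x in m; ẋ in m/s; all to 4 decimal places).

phase 1: p=-0.0562, T=0.303, ωT=0.869246, cosh=1.402190, sinh=0.982923; start (x,ẋ)=(0.021900, 0.262000) → end (x,ẋ)=(0.143079, 0.587601)
phase 2: p=0.2916, T=0.265, ωT=0.760232, cosh=1.303165, sinh=0.835607; start (x,ẋ)=(0.143079, 0.587601) → end (x,ẋ)=(0.269205, 0.409707)
phase 3: p=0.6707, T=0.268, ωT=0.768838, cosh=1.310405, sinh=0.846854; start (x,ẋ)=(0.269205, 0.409707) → end (x,ẋ)=(0.265523, -0.438530)

1 0.3030 0.1431 0.5876
2 0.5680 0.2692 0.4097
3 0.8360 0.2655 -0.4385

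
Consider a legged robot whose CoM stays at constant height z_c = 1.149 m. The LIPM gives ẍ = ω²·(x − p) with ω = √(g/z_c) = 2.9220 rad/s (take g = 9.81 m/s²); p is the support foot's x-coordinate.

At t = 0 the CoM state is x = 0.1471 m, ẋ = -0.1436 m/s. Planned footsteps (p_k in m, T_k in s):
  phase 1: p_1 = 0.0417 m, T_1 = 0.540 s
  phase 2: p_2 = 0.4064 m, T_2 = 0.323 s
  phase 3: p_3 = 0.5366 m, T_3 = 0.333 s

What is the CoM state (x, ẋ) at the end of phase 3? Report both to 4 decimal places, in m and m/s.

phase 1: p=0.0417, T=0.540, ωT=1.577880, cosh=2.525543, sinh=2.319131; start (x,ẋ)=(0.147100, -0.143600) → end (x,ẋ)=(0.193920, 0.351575)
phase 2: p=0.4064, T=0.323, ωT=0.943806, cosh=1.479444, sinh=1.090300; start (x,ẋ)=(0.193920, 0.351575) → end (x,ẋ)=(0.223233, -0.156795)
phase 3: p=0.5366, T=0.333, ωT=0.973026, cosh=1.511938, sinh=1.134001; start (x,ẋ)=(0.223233, -0.156795) → end (x,ẋ)=(0.001957, -1.275423)

x = 0.0020, ẋ = -1.2754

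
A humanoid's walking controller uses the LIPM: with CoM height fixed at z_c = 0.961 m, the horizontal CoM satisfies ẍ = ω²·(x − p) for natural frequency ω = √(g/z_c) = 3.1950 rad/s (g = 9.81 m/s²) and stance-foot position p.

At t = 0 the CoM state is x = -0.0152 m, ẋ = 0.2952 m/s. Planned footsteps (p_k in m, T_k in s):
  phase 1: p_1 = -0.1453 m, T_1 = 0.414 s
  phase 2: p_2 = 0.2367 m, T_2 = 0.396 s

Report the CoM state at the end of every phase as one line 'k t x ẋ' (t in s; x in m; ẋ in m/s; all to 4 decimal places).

phase 1: p=-0.1453, T=0.414, ωT=1.322730, cosh=2.010031, sinh=1.743624; start (x,ẋ)=(-0.015200, 0.295200) → end (x,ẋ)=(0.277306, 1.318132)
phase 2: p=0.2367, T=0.396, ωT=1.265220, cosh=1.913025, sinh=1.630848; start (x,ẋ)=(0.277306, 1.318132) → end (x,ẋ)=(0.987204, 2.733200)

1 0.4140 0.2773 1.3181
2 0.8100 0.9872 2.7332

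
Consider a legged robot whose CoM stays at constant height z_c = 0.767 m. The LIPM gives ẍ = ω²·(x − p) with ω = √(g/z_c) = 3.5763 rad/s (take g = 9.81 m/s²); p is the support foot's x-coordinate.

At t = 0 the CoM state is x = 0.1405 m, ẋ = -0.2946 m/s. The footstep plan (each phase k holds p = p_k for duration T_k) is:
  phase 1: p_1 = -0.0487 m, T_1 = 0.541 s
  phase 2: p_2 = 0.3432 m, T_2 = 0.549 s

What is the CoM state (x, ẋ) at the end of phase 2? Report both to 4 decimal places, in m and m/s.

x = 1.5565, ẋ = 4.5161

phase 1: p=-0.0487, T=0.541, ωT=1.934778, cosh=3.533483, sinh=3.389026; start (x,ẋ)=(0.140500, -0.294600) → end (x,ẋ)=(0.340662, 1.252173)
phase 2: p=0.3432, T=0.549, ωT=1.963389, cosh=3.631904, sinh=3.491522; start (x,ẋ)=(0.340662, 1.252173) → end (x,ẋ)=(1.556471, 4.516077)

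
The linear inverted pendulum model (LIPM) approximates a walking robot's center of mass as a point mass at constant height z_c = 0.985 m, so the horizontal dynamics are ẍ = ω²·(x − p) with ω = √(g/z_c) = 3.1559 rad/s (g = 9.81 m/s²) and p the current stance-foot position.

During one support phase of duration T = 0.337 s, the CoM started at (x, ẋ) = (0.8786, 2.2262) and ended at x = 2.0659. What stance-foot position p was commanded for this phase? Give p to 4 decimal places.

ωT = 3.1559·0.337 = 1.063538; cosh(ωT) = 1.620917, sinh(ωT) = 1.275685
x(T) = p + (x₀−p)·cosh(ωT) + (ẋ₀/ω)·sinh(ωT) ⇒ p·(1 − cosh) = x(T) − x₀·cosh − (ẋ₀/ω)·sinh
numerator   = 2.0659 − (0.8786)·1.620917 − (2.2262/3.1559)·1.275685 = -0.258117
denominator = 1 − 1.620917 = -0.620917
p = -0.258117 / -0.620917 = 0.4157

p = 0.4157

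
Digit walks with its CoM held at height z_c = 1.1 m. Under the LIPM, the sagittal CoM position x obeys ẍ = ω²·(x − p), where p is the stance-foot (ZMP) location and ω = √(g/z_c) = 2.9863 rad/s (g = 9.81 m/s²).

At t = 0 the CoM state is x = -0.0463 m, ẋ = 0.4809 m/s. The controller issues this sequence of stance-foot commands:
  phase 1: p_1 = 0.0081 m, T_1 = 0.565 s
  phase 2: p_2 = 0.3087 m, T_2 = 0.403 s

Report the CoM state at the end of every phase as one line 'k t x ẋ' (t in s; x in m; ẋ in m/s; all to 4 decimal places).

phase 1: p=0.0081, T=0.565, ωT=1.687259, cosh=2.794837, sinh=2.609812; start (x,ẋ)=(-0.046300, 0.480900) → end (x,ẋ)=(0.276333, 0.920061)
phase 2: p=0.3087, T=0.403, ωT=1.203479, cosh=1.815918, sinh=1.515770; start (x,ẋ)=(0.276333, 0.920061) → end (x,ẋ)=(0.716923, 1.524244)

1 0.5650 0.2763 0.9201
2 0.9680 0.7169 1.5242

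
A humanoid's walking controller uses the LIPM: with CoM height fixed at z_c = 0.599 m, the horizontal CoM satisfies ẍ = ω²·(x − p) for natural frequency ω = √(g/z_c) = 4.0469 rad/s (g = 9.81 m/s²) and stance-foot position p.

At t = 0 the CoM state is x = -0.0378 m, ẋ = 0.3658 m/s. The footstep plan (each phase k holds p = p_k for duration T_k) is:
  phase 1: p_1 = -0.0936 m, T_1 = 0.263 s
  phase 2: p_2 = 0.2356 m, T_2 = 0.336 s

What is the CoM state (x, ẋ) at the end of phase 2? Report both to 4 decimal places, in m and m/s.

phase 1: p=-0.0936, T=0.263, ωT=1.064335, cosh=1.621933, sinh=1.276976; start (x,ẋ)=(-0.037800, 0.365800) → end (x,ẋ)=(0.112330, 0.881666)
phase 2: p=0.2356, T=0.336, ωT=1.359758, cosh=2.075987, sinh=1.819265; start (x,ẋ)=(0.112330, 0.881666) → end (x,ẋ)=(0.376042, 0.922767)

x = 0.3760, ẋ = 0.9228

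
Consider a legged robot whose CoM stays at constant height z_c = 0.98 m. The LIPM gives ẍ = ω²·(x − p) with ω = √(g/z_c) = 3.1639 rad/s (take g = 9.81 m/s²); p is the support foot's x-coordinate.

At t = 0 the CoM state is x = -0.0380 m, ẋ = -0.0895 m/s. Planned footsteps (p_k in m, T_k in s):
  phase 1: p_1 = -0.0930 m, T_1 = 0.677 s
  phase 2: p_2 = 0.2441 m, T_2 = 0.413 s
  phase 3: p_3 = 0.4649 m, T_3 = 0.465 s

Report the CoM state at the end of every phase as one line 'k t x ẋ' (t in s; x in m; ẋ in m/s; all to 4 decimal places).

phase 1: p=-0.0930, T=0.677, ωT=2.141960, cosh=4.316770, sinh=4.199345; start (x,ẋ)=(-0.038000, -0.089500) → end (x,ẋ)=(0.025632, 0.344396)
phase 2: p=0.2441, T=0.413, ωT=1.306691, cosh=1.982322, sinh=1.711607; start (x,ẋ)=(0.025632, 0.344396) → end (x,ẋ)=(-0.002663, -0.500379)
phase 3: p=0.4649, T=0.465, ωT=1.471213, cosh=2.292081, sinh=2.062435; start (x,ẋ)=(-0.002663, -0.500379) → end (x,ẋ)=(-0.932971, -4.197914)

1 0.6770 0.0256 0.3444
2 1.0900 -0.0027 -0.5004
3 1.5550 -0.9330 -4.1979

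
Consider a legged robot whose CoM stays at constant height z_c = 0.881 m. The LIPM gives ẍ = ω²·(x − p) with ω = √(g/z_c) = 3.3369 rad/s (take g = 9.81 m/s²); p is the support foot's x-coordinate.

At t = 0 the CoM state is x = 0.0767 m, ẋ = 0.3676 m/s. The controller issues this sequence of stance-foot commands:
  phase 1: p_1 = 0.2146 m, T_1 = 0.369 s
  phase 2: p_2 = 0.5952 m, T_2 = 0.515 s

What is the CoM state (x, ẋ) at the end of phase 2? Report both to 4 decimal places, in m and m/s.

x = -0.7715, ẋ = -4.2894

phase 1: p=0.2146, T=0.369, ωT=1.231316, cosh=1.858822, sinh=1.566914; start (x,ẋ)=(0.076700, 0.367600) → end (x,ẋ)=(0.130883, -0.037726)
phase 2: p=0.5952, T=0.515, ωT=1.718503, cosh=2.877756, sinh=2.698422; start (x,ẋ)=(0.130883, -0.037726) → end (x,ẋ)=(-0.771498, -4.289444)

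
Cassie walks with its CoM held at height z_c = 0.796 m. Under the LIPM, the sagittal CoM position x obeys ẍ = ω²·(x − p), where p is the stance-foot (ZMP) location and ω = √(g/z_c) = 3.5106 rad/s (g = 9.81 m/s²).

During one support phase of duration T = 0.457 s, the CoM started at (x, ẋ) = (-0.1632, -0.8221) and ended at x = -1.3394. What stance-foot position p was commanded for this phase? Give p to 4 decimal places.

ωT = 3.5106·0.457 = 1.604344; cosh(ωT) = 2.587809, sinh(ωT) = 2.386787
x(T) = p + (x₀−p)·cosh(ωT) + (ẋ₀/ω)·sinh(ωT) ⇒ p·(1 − cosh) = x(T) − x₀·cosh − (ẋ₀/ω)·sinh
numerator   = -1.3394 − (-0.1632)·2.587809 − (-0.8221/3.5106)·2.386787 = -0.358140
denominator = 1 − 2.587809 = -1.587809
p = -0.358140 / -1.587809 = 0.2256

p = 0.2256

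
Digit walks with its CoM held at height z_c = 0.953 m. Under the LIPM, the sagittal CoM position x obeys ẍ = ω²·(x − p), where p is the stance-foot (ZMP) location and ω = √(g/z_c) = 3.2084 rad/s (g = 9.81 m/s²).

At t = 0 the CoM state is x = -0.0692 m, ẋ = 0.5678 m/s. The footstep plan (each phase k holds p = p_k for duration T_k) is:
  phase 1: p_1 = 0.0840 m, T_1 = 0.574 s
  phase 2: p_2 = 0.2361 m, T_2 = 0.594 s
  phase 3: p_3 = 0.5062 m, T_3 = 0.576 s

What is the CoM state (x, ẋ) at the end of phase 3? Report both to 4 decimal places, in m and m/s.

x = -0.4210, ẋ = -2.8229

phase 1: p=0.0840, T=0.574, ωT=1.841622, cosh=3.232659, sinh=3.074098; start (x,ẋ)=(-0.069200, 0.567800) → end (x,ẋ)=(0.132789, 0.324502)
phase 2: p=0.2361, T=0.594, ωT=1.905790, cosh=3.436710, sinh=3.288005; start (x,ẋ)=(0.132789, 0.324502) → end (x,ẋ)=(0.213603, 0.025365)
phase 3: p=0.5062, T=0.576, ωT=1.848038, cosh=3.252451, sinh=3.094905; start (x,ẋ)=(0.213603, 0.025365) → end (x,ẋ)=(-0.420990, -2.822902)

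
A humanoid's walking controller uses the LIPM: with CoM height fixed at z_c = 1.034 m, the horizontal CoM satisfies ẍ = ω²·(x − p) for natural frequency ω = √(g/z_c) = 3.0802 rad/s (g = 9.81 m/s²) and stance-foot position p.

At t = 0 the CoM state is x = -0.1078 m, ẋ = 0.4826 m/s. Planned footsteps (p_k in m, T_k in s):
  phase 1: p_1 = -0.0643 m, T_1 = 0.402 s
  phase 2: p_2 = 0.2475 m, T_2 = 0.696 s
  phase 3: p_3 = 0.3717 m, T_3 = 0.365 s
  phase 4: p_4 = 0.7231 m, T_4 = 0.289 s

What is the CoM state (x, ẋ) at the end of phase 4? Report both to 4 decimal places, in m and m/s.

phase 1: p=-0.0643, T=0.402, ωT=1.238240, cosh=1.869716, sinh=1.579822; start (x,ẋ)=(-0.107800, 0.482600) → end (x,ẋ)=(0.101891, 0.690647)
phase 2: p=0.2475, T=0.696, ωT=2.143819, cosh=4.324584, sinh=4.207377; start (x,ẋ)=(0.101891, 0.690647) → end (x,ẋ)=(0.561185, 1.099730)
phase 3: p=0.3717, T=0.365, ωT=1.124273, cosh=1.701433, sinh=1.376545; start (x,ẋ)=(0.561185, 1.099730) → end (x,ẋ)=(1.185567, 2.674541)
phase 4: p=0.7231, T=0.289, ωT=0.890178, cosh=1.423073, sinh=1.012490; start (x,ẋ)=(1.185567, 2.674541) → end (x,ẋ)=(2.260371, 5.248350)

x = 2.2604, ẋ = 5.2483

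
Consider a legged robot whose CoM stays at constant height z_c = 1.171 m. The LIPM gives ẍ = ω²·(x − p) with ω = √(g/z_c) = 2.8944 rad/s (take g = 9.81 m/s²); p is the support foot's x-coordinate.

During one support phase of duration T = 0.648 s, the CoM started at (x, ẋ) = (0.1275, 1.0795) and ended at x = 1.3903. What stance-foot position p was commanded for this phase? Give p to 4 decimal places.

ωT = 2.8944·0.648 = 1.875571; cosh(ωT) = 3.338906, sinh(ωT) = 3.185639
x(T) = p + (x₀−p)·cosh(ωT) + (ẋ₀/ω)·sinh(ωT) ⇒ p·(1 − cosh) = x(T) − x₀·cosh − (ẋ₀/ω)·sinh
numerator   = 1.3903 − (0.1275)·3.338906 − (1.0795/2.8944)·3.185639 = -0.223531
denominator = 1 − 3.338906 = -2.338906
p = -0.223531 / -2.338906 = 0.0956

p = 0.0956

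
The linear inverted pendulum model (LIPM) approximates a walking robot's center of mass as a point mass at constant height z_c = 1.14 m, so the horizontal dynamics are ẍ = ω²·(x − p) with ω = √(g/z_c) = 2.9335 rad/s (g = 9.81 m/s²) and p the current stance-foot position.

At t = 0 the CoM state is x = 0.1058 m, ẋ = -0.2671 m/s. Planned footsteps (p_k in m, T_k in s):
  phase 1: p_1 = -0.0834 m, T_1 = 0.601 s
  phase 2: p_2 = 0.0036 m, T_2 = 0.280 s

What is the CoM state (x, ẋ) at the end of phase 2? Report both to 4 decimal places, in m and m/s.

x = 0.5466, ẋ = 1.6432

phase 1: p=-0.0834, T=0.601, ωT=1.763033, cosh=3.000810, sinh=2.829286; start (x,ẋ)=(0.105800, -0.267100) → end (x,ẋ)=(0.226742, 0.768789)
phase 2: p=0.0036, T=0.280, ωT=0.821380, cosh=1.356730, sinh=0.916906; start (x,ẋ)=(0.226742, 0.768789) → end (x,ẋ)=(0.546639, 1.643234)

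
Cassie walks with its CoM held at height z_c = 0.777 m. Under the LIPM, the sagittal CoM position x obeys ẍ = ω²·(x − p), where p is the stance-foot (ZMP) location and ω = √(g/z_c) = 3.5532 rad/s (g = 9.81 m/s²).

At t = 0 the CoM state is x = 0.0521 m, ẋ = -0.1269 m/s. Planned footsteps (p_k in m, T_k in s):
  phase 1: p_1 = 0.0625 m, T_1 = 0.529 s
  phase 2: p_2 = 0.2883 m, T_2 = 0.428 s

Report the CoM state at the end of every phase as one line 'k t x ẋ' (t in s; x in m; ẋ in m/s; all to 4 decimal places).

phase 1: p=0.0625, T=0.529, ωT=1.879643, cosh=3.351904, sinh=3.199260; start (x,ẋ)=(0.052100, -0.126900) → end (x,ẋ)=(-0.086619, -0.543580)
phase 2: p=0.2883, T=0.428, ωT=1.520770, cosh=2.397144, sinh=2.178601; start (x,ẋ)=(-0.086619, -0.543580) → end (x,ẋ)=(-0.943725, -4.205290)

1 0.5290 -0.0866 -0.5436
2 0.9570 -0.9437 -4.2053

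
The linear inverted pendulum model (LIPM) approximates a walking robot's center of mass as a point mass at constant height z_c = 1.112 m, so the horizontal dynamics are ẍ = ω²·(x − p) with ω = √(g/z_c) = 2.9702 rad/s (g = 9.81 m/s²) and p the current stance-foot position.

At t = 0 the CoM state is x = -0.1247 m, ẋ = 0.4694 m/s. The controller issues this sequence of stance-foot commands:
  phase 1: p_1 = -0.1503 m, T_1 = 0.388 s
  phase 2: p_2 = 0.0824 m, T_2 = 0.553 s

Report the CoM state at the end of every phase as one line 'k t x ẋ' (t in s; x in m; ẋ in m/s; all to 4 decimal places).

phase 1: p=-0.1503, T=0.388, ωT=1.152438, cosh=1.740883, sinh=1.425017; start (x,ẋ)=(-0.124700, 0.469400) → end (x,ẋ)=(0.119471, 0.925525)
phase 2: p=0.0824, T=0.553, ωT=1.642521, cosh=2.680836, sinh=2.487344; start (x,ẋ)=(0.119471, 0.925525) → end (x,ẋ)=(0.956848, 2.755060)

1 0.3880 0.1195 0.9255
2 0.9410 0.9568 2.7551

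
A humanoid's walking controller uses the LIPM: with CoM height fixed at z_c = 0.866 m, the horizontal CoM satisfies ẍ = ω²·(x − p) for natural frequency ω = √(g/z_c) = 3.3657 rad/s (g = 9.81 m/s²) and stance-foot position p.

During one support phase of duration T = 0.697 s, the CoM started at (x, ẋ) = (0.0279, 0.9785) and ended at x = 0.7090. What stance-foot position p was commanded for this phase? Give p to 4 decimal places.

ωT = 3.3657·0.697 = 2.345893; cosh(ωT) = 5.269177, sinh(ωT) = 5.173416
x(T) = p + (x₀−p)·cosh(ωT) + (ẋ₀/ω)·sinh(ωT) ⇒ p·(1 − cosh) = x(T) − x₀·cosh − (ẋ₀/ω)·sinh
numerator   = 0.7090 − (0.0279)·5.269177 − (0.9785/3.3657)·5.173416 = -0.942062
denominator = 1 − 5.269177 = -4.269177
p = -0.942062 / -4.269177 = 0.2207

p = 0.2207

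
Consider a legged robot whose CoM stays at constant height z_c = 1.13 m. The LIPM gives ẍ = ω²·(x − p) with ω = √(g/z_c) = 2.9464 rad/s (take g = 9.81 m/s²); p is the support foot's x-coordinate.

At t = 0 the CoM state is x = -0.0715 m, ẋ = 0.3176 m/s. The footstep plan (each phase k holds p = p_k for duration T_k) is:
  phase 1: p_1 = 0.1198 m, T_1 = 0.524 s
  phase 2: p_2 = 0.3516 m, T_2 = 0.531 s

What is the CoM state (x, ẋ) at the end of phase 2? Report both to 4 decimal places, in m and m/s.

phase 1: p=0.1198, T=0.524, ωT=1.543914, cosh=2.448213, sinh=2.234669; start (x,ẋ)=(-0.071500, 0.317600) → end (x,ẋ)=(-0.107662, -0.482011)
phase 2: p=0.3516, T=0.531, ωT=1.564538, cosh=2.494826, sinh=2.285642; start (x,ẋ)=(-0.107662, -0.482011) → end (x,ẋ)=(-1.168095, -4.295396)

x = -1.1681, ẋ = -4.2954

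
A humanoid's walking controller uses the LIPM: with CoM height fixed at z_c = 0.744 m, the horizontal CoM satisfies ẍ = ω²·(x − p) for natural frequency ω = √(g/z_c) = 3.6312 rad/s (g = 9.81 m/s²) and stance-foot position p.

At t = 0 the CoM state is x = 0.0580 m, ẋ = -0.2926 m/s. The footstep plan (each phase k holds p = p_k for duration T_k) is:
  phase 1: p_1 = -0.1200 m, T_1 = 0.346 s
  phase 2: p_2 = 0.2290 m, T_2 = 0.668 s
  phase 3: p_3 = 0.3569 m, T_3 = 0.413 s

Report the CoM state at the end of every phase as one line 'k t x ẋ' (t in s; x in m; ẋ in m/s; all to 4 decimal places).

1 0.3460 0.0879 0.4877
2 1.0140 0.1784 -0.0952
3 1.4270 -0.1186 -1.6031

phase 1: p=-0.1200, T=0.346, ωT=1.256395, cosh=1.898707, sinh=1.614029; start (x,ẋ)=(0.058000, -0.292600) → end (x,ẋ)=(0.087912, 0.487672)
phase 2: p=0.2290, T=0.668, ωT=2.425642, cosh=5.698952, sinh=5.610531; start (x,ẋ)=(0.087912, 0.487672) → end (x,ẋ)=(0.178445, -0.095156)
phase 3: p=0.3569, T=0.413, ωT=1.499686, cosh=2.351740, sinh=2.128540; start (x,ẋ)=(0.178445, -0.095156) → end (x,ẋ)=(-0.118559, -1.603089)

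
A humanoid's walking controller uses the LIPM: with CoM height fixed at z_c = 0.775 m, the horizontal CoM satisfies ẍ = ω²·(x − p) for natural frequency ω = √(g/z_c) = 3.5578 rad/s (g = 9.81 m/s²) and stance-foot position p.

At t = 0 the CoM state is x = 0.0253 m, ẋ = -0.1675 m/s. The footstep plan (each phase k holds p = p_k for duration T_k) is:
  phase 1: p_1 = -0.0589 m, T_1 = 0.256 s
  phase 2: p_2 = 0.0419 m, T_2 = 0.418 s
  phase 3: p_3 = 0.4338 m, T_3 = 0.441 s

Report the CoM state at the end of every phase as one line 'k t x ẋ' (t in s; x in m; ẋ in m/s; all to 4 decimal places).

phase 1: p=-0.0589, T=0.256, ωT=0.910797, cosh=1.444253, sinh=1.042050; start (x,ẋ)=(0.025300, -0.167500) → end (x,ẋ)=(0.013647, 0.070251)
phase 2: p=0.0419, T=0.418, ωT=1.487160, cosh=2.325264, sinh=2.099250; start (x,ẋ)=(0.013647, 0.070251) → end (x,ẋ)=(0.017655, -0.047663)
phase 3: p=0.4338, T=0.441, ωT=1.568990, cosh=2.505025, sinh=2.296770; start (x,ẋ)=(0.017655, -0.047663) → end (x,ẋ)=(-0.639423, -3.519905)

1 0.2560 0.0136 0.0703
2 0.6740 0.0177 -0.0477
3 1.1150 -0.6394 -3.5199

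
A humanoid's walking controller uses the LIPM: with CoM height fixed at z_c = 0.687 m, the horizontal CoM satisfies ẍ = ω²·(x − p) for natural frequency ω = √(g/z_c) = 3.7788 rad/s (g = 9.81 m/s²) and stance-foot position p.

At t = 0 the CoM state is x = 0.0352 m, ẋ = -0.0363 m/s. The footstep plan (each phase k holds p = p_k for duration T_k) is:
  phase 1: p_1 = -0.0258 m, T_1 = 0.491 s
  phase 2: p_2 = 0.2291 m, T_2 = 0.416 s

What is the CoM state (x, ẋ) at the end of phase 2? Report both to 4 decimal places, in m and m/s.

x = 0.3813, ẋ = 0.7665

phase 1: p=-0.0258, T=0.491, ωT=1.855391, cosh=3.275294, sinh=3.118902; start (x,ẋ)=(0.035200, -0.036300) → end (x,ẋ)=(0.144032, 0.600035)
phase 2: p=0.2291, T=0.416, ωT=1.571981, cosh=2.511906, sinh=2.304273; start (x,ẋ)=(0.144032, 0.600035) → end (x,ẋ)=(0.381312, 0.766512)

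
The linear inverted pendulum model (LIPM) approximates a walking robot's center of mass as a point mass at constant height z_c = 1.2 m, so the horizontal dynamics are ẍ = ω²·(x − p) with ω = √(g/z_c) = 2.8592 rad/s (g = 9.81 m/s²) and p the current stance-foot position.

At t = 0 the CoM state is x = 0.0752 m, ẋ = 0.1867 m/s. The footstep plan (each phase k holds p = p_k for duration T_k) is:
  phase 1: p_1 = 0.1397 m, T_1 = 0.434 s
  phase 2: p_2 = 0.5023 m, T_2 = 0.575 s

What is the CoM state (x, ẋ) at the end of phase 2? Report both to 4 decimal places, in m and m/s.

x = -0.4676, ẋ = -2.5522

phase 1: p=0.1397, T=0.434, ωT=1.240893, cosh=1.873913, sinh=1.584787; start (x,ẋ)=(0.075200, 0.186700) → end (x,ẋ)=(0.122316, 0.057596)
phase 2: p=0.5023, T=0.575, ωT=1.644040, cosh=2.684618, sinh=2.491420; start (x,ẋ)=(0.122316, 0.057596) → end (x,ẋ)=(-0.467625, -2.552182)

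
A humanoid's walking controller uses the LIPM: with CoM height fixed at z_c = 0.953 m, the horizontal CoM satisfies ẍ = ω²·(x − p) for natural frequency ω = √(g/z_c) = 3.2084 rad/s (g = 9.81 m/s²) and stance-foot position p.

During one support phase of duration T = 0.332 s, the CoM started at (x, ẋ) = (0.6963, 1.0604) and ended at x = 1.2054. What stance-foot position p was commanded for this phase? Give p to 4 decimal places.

ωT = 3.2084·0.332 = 1.065189; cosh(ωT) = 1.623025, sinh(ωT) = 1.278362
x(T) = p + (x₀−p)·cosh(ωT) + (ẋ₀/ω)·sinh(ωT) ⇒ p·(1 − cosh) = x(T) − x₀·cosh − (ẋ₀/ω)·sinh
numerator   = 1.2054 − (0.6963)·1.623025 − (1.0604/3.2084)·1.278362 = -0.347220
denominator = 1 − 1.623025 = -0.623025
p = -0.347220 / -0.623025 = 0.5573

p = 0.5573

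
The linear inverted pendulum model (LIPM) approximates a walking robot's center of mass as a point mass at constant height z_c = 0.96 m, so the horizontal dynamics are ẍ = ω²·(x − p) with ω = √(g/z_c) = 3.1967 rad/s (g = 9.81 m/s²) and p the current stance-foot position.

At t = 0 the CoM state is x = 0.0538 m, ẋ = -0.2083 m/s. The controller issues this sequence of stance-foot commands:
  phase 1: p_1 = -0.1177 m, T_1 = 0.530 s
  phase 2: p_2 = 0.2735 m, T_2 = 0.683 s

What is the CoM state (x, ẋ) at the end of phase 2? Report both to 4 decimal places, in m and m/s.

phase 1: p=-0.1177, T=0.530, ωT=1.694251, cosh=2.813152, sinh=2.629416; start (x,ẋ)=(0.053800, -0.208300) → end (x,ẋ)=(0.193420, 0.855556)
phase 2: p=0.2735, T=0.683, ωT=2.183346, cosh=4.494310, sinh=4.381646; start (x,ẋ)=(0.193420, 0.855556) → end (x,ẋ)=(1.086289, 2.723473)

x = 1.0863, ẋ = 2.7235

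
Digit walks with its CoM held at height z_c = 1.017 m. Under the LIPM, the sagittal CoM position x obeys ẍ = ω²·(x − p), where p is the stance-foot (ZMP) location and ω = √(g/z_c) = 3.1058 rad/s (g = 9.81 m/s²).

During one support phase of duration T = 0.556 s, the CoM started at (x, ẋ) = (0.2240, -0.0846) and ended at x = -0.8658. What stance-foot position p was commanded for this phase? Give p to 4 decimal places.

p = 0.7585

ωT = 3.1058·0.556 = 1.726825; cosh(ωT) = 2.900310, sinh(ωT) = 2.722462
x(T) = p + (x₀−p)·cosh(ωT) + (ẋ₀/ω)·sinh(ωT) ⇒ p·(1 − cosh) = x(T) − x₀·cosh − (ẋ₀/ω)·sinh
numerator   = -0.8658 − (0.2240)·2.900310 − (-0.0846/3.1058)·2.722462 = -1.441311
denominator = 1 − 2.900310 = -1.900310
p = -1.441311 / -1.900310 = 0.7585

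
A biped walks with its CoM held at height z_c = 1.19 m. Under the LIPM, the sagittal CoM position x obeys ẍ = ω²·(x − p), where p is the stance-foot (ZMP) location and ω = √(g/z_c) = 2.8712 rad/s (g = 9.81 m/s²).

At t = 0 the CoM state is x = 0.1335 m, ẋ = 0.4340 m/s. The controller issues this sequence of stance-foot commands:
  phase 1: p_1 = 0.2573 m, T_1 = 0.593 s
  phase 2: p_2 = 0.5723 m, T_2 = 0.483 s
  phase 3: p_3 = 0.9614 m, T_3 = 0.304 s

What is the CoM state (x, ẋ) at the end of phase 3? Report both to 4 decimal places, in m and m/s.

phase 1: p=0.2573, T=0.593, ωT=1.702622, cosh=2.835261, sinh=2.653056; start (x,ẋ)=(0.133500, 0.434000) → end (x,ẋ)=(0.307321, 0.287462)
phase 2: p=0.5723, T=0.483, ωT=1.386790, cosh=2.125929, sinh=1.876053; start (x,ẋ)=(0.307321, 0.287462) → end (x,ẋ)=(0.196802, -0.816191)
phase 3: p=0.9614, T=0.304, ωT=0.872845, cosh=1.405736, sinh=0.987975; start (x,ẋ)=(0.196802, -0.816191) → end (x,ẋ)=(-0.394273, -3.316264)

x = -0.3943, ẋ = -3.3163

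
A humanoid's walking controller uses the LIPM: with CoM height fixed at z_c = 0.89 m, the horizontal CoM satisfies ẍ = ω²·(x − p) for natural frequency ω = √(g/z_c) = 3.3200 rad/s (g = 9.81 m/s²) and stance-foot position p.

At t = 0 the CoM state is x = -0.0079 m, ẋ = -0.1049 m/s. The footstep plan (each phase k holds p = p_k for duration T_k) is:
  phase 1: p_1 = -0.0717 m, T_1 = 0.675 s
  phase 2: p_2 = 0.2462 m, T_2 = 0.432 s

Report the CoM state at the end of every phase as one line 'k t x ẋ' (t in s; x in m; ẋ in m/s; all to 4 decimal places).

phase 1: p=-0.0717, T=0.675, ωT=2.241000, cosh=4.754541, sinh=4.648189; start (x,ẋ)=(-0.007900, -0.104900) → end (x,ẋ)=(0.084774, 0.485809)
phase 2: p=0.2462, T=0.432, ωT=1.434240, cosh=2.217375, sinh=1.979079; start (x,ẋ)=(0.084774, 0.485809) → end (x,ẋ)=(0.177852, 0.016564)

1 0.6750 0.0848 0.4858
2 1.1070 0.1779 0.0166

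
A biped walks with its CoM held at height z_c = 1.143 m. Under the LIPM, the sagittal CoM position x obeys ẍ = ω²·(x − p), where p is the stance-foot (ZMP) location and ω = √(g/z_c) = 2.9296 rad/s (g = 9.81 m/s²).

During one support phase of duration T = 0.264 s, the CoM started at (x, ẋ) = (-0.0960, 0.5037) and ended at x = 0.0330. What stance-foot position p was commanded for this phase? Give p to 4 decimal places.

p = -0.0399

ωT = 2.9296·0.264 = 0.773414; cosh(ωT) = 1.314294, sinh(ωT) = 0.852859
x(T) = p + (x₀−p)·cosh(ωT) + (ẋ₀/ω)·sinh(ωT) ⇒ p·(1 − cosh) = x(T) − x₀·cosh − (ẋ₀/ω)·sinh
numerator   = 0.0330 − (-0.0960)·1.314294 − (0.5037/2.9296)·0.852859 = 0.012536
denominator = 1 − 1.314294 = -0.314294
p = 0.012536 / -0.314294 = -0.0399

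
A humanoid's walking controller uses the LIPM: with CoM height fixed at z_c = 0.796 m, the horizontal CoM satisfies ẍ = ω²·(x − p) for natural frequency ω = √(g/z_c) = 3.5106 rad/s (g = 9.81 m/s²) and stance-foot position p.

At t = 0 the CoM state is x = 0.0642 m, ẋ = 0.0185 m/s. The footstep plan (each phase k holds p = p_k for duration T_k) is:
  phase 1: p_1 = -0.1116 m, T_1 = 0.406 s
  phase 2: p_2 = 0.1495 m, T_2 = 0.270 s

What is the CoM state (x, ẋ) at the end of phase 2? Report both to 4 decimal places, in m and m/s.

x = 0.7416, ẋ = 2.3780

phase 1: p=-0.1116, T=0.406, ωT=1.425304, cosh=2.199778, sinh=1.959342; start (x,ẋ)=(0.064200, 0.018500) → end (x,ẋ)=(0.285446, 1.249930)
phase 2: p=0.1495, T=0.270, ωT=0.947862, cosh=1.483878, sinh=1.096309; start (x,ẋ)=(0.285446, 1.249930) → end (x,ẋ)=(0.741563, 2.377961)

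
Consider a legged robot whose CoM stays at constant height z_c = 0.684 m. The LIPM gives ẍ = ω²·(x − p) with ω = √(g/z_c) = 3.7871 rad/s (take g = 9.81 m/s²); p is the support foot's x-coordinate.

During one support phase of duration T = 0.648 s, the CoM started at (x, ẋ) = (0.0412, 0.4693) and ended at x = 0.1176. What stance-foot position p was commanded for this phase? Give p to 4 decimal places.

p = 0.1727

ωT = 3.7871·0.648 = 2.454041; cosh(ωT) = 5.860607, sinh(ωT) = 5.774661
x(T) = p + (x₀−p)·cosh(ωT) + (ẋ₀/ω)·sinh(ωT) ⇒ p·(1 − cosh) = x(T) − x₀·cosh − (ẋ₀/ω)·sinh
numerator   = 0.1176 − (0.0412)·5.860607 − (0.4693/3.7871)·5.774661 = -0.839457
denominator = 1 − 5.860607 = -4.860607
p = -0.839457 / -4.860607 = 0.1727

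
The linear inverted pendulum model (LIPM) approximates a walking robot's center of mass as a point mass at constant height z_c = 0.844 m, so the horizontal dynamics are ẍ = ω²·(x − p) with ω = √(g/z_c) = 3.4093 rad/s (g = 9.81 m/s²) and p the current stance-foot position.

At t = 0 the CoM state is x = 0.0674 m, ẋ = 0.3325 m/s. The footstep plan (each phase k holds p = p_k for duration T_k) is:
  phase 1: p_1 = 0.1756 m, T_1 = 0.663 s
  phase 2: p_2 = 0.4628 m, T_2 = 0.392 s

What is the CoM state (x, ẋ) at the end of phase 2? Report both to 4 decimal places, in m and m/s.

x = -0.3189, ẋ = -2.3885

phase 1: p=0.1756, T=0.663, ωT=2.260366, cosh=4.845454, sinh=4.741142; start (x,ẋ)=(0.067400, 0.332500) → end (x,ẋ)=(0.113713, -0.137829)
phase 2: p=0.4628, T=0.392, ωT=1.336446, cosh=2.034136, sinh=1.771358; start (x,ẋ)=(0.113713, -0.137829) → end (x,ẋ)=(-0.318902, -2.388530)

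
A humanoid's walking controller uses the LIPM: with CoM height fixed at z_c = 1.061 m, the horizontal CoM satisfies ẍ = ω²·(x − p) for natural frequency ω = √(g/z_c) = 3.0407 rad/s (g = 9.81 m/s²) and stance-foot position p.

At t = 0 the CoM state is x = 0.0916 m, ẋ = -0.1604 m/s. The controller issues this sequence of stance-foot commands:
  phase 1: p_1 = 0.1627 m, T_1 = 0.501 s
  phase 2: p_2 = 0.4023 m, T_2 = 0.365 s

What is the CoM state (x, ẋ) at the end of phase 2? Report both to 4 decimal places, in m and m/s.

phase 1: p=0.1627, T=0.501, ωT=1.523391, cosh=2.402863, sinh=2.184891; start (x,ẋ)=(0.091600, -0.160400) → end (x,ẋ)=(-0.123399, -0.857779)
phase 2: p=0.4023, T=0.365, ωT=1.109856, cosh=1.681763, sinh=1.352157; start (x,ẋ)=(-0.123399, -0.857779) → end (x,ẋ)=(-0.863243, -3.603994)

x = -0.8632, ẋ = -3.6040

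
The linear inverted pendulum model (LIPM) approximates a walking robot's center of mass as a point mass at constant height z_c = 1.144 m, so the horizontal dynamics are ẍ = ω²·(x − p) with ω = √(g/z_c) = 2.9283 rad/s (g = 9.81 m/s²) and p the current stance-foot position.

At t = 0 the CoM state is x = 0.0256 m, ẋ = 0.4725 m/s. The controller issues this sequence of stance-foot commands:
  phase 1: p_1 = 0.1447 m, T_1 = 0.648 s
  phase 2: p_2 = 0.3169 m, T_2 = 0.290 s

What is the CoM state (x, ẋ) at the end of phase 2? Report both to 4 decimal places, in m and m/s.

x = 0.3992, ẋ = 0.5094

phase 1: p=0.1447, T=0.648, ωT=1.897538, cosh=3.409697, sinh=3.259760; start (x,ẋ)=(0.025600, 0.472500) → end (x,ẋ)=(0.264588, 0.474206)
phase 2: p=0.3169, T=0.290, ωT=0.849207, cosh=1.382773, sinh=0.955019; start (x,ẋ)=(0.264588, 0.474206) → end (x,ẋ)=(0.399220, 0.509426)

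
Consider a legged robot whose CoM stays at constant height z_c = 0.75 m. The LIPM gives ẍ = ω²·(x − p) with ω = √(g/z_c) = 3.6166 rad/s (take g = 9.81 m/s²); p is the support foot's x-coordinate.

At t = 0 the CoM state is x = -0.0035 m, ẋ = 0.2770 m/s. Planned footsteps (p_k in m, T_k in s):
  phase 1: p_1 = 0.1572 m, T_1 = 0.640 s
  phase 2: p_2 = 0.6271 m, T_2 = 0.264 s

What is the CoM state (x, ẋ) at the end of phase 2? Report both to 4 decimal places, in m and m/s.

x = -1.1841, ẋ = -5.8637

phase 1: p=0.1572, T=0.640, ωT=2.314624, cosh=5.109960, sinh=5.011157; start (x,ẋ)=(-0.003500, 0.277000) → end (x,ẋ)=(-0.280160, -1.496963)
phase 2: p=0.6271, T=0.264, ωT=0.954782, cosh=1.491501, sinh=1.106605; start (x,ẋ)=(-0.280160, -1.496963) → end (x,ẋ)=(-1.184118, -5.863708)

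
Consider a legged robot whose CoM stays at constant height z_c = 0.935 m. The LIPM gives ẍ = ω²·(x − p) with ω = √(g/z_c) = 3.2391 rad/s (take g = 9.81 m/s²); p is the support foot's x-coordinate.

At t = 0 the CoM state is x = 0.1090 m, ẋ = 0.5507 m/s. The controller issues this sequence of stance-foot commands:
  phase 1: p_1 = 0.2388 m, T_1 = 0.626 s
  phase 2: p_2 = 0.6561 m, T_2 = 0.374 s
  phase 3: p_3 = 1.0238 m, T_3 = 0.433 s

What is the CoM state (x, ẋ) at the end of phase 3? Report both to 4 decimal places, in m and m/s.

x = -0.5488, ẋ = -4.6924

phase 1: p=0.2388, T=0.626, ωT=2.027677, cosh=3.864029, sinh=3.732388; start (x,ẋ)=(0.109000, 0.550700) → end (x,ẋ)=(0.371816, 0.558694)
phase 2: p=0.6561, T=0.374, ωT=1.211423, cosh=1.828017, sinh=1.530244; start (x,ẋ)=(0.371816, 0.558694) → end (x,ẋ)=(0.400367, -0.387784)
phase 3: p=1.0238, T=0.433, ωT=1.402530, cosh=2.155724, sinh=1.909750; start (x,ẋ)=(0.400367, -0.387784) → end (x,ẋ)=(-0.548784, -4.692433)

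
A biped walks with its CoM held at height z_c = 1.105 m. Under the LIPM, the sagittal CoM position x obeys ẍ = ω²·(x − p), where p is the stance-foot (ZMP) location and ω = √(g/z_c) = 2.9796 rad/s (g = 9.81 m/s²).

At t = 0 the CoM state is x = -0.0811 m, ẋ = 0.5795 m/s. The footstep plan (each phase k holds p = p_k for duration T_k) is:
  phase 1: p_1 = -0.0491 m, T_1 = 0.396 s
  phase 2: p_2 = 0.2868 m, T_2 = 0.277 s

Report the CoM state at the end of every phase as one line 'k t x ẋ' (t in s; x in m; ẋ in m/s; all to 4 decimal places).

phase 1: p=-0.0491, T=0.396, ωT=1.179922, cosh=1.780711, sinh=1.473408; start (x,ẋ)=(-0.081100, 0.579500) → end (x,ẋ)=(0.180479, 0.891437)
phase 2: p=0.2868, T=0.277, ωT=0.825349, cosh=1.360380, sinh=0.922298; start (x,ẋ)=(0.180479, 0.891437) → end (x,ẋ)=(0.418096, 0.920515)

1 0.3960 0.1805 0.8914
2 0.6730 0.4181 0.9205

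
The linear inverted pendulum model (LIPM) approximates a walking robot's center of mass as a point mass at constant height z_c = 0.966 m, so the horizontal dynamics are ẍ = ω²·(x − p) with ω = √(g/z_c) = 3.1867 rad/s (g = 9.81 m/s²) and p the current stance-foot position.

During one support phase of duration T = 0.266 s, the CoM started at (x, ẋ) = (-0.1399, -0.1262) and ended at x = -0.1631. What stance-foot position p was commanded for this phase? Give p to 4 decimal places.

p = -0.1780

ωT = 3.1867·0.266 = 0.847662; cosh(ωT) = 1.381299, sinh(ωT) = 0.952884
x(T) = p + (x₀−p)·cosh(ωT) + (ẋ₀/ω)·sinh(ωT) ⇒ p·(1 − cosh) = x(T) − x₀·cosh − (ẋ₀/ω)·sinh
numerator   = -0.1631 − (-0.1399)·1.381299 − (-0.1262/3.1867)·0.952884 = 0.067880
denominator = 1 − 1.381299 = -0.381299
p = 0.067880 / -0.381299 = -0.1780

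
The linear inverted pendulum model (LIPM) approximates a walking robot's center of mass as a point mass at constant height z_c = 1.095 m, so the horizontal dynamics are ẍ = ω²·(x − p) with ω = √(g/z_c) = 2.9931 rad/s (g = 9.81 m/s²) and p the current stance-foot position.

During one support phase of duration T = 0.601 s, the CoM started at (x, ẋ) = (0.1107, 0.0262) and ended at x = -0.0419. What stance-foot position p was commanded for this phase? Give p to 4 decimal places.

p = 0.1955

ωT = 2.9931·0.601 = 1.798853; cosh(ωT) = 3.104101, sinh(ωT) = 2.938612
x(T) = p + (x₀−p)·cosh(ωT) + (ẋ₀/ω)·sinh(ωT) ⇒ p·(1 − cosh) = x(T) − x₀·cosh − (ẋ₀/ω)·sinh
numerator   = -0.0419 − (0.1107)·3.104101 − (0.0262/2.9931)·2.938612 = -0.411247
denominator = 1 − 3.104101 = -2.104101
p = -0.411247 / -2.104101 = 0.1955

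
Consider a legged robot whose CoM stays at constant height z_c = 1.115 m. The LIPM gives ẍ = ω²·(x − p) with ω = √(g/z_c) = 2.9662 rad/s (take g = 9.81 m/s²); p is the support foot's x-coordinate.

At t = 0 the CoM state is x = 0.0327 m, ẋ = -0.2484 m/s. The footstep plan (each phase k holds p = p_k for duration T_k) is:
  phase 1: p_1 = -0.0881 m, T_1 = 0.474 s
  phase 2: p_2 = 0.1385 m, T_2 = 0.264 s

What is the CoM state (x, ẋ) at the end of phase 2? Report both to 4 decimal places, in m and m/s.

x = 0.0157, ẋ = -0.1252

phase 1: p=-0.0881, T=0.474, ωT=1.405979, cosh=2.162322, sinh=1.917195; start (x,ẋ)=(0.032700, -0.248400) → end (x,ẋ)=(0.012556, 0.149843)
phase 2: p=0.1385, T=0.264, ωT=0.783077, cosh=1.322596, sinh=0.865598; start (x,ẋ)=(0.012556, 0.149843) → end (x,ẋ)=(0.015654, -0.125185)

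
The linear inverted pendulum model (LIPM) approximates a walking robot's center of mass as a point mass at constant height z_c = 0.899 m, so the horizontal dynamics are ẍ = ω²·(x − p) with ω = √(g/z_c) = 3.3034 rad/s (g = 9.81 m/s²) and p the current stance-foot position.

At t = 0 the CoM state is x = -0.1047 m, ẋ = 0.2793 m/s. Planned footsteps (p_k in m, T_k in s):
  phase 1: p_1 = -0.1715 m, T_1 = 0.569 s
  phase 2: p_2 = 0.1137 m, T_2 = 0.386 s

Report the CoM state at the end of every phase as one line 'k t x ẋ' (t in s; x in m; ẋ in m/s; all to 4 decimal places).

1 0.5690 0.3229 1.6421
2 0.9550 1.3374 4.3083

phase 1: p=-0.1715, T=0.569, ωT=1.879635, cosh=3.351878, sinh=3.199232; start (x,ẋ)=(-0.104700, 0.279300) → end (x,ẋ)=(0.322898, 1.642145)
phase 2: p=0.1137, T=0.386, ωT=1.275112, cosh=1.929252, sinh=1.649852; start (x,ẋ)=(0.322898, 1.642145) → end (x,ẋ)=(1.337450, 4.308266)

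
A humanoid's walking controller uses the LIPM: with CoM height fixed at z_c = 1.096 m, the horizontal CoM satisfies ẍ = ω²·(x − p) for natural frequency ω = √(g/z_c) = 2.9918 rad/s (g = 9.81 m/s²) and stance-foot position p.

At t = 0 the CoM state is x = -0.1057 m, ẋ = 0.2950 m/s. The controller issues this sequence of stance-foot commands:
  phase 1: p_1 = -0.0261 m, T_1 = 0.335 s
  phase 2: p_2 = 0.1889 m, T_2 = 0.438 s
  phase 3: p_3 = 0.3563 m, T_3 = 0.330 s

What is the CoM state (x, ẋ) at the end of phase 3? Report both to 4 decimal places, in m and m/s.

phase 1: p=-0.0261, T=0.335, ωT=1.002253, cosh=1.545732, sinh=1.178681; start (x,ẋ)=(-0.105700, 0.295000) → end (x,ẋ)=(-0.032919, 0.175291)
phase 2: p=0.1889, T=0.438, ωT=1.310408, cosh=1.988699, sinh=1.718989; start (x,ẋ)=(-0.032919, 0.175291) → end (x,ẋ)=(-0.151515, -0.792185)
phase 3: p=0.3563, T=0.330, ωT=0.987294, cosh=1.528273, sinh=1.155689; start (x,ẋ)=(-0.151515, -0.792185) → end (x,ẋ)=(-0.725789, -2.966489)

x = -0.7258, ẋ = -2.9665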